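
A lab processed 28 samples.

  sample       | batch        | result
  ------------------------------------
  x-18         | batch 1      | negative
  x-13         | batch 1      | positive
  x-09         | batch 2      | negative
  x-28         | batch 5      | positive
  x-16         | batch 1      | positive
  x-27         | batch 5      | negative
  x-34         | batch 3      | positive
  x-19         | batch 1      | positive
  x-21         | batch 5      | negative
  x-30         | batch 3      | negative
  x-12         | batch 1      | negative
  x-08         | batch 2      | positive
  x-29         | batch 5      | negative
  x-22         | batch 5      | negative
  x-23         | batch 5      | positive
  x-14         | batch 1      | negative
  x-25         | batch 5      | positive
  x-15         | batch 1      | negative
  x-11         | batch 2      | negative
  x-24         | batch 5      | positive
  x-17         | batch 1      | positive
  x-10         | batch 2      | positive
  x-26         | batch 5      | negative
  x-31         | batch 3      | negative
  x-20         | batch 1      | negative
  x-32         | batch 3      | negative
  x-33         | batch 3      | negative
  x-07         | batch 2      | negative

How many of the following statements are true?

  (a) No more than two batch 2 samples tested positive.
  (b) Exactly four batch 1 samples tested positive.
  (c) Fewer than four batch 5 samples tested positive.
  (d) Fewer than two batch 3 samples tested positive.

(a) batch 2: |A| = 5, |A ∩ B| = 2; needs |A ∩ B| ≤ 2 — true.
(b) batch 1: |A| = 9, |A ∩ B| = 4; needs |A ∩ B| = 4 — true.
(c) batch 5: |A| = 9, |A ∩ B| = 4; needs |A ∩ B| < 4 — false.
(d) batch 3: |A| = 5, |A ∩ B| = 1; needs |A ∩ B| < 2 — true.

3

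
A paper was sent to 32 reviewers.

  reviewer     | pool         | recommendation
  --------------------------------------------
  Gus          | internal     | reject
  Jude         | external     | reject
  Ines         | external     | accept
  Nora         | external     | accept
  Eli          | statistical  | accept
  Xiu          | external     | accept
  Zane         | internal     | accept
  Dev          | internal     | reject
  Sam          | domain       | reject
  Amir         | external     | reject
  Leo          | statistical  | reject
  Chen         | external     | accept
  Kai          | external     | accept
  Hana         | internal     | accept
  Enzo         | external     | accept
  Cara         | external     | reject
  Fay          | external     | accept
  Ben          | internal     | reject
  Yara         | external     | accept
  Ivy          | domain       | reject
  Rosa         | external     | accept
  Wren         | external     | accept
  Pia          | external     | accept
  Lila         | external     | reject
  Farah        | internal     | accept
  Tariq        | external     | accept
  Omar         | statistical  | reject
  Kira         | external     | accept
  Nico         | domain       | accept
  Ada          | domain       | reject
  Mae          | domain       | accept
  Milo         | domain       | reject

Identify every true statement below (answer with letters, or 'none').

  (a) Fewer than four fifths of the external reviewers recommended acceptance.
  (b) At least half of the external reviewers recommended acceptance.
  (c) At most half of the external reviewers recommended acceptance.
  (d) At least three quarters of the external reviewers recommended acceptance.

(a), (b), (d)

|A| = 17, |A ∩ B| = 13, |A ∖ B| = 4.
(a) |A ∩ B| / |A| < 4/5: holds.
(b) |A ∩ B| ≥ |A ∖ B|: holds.
(c) |A ∩ B| ≤ |A ∖ B|: fails.
(d) |A ∩ B| / |A| ≥ 3/4: holds.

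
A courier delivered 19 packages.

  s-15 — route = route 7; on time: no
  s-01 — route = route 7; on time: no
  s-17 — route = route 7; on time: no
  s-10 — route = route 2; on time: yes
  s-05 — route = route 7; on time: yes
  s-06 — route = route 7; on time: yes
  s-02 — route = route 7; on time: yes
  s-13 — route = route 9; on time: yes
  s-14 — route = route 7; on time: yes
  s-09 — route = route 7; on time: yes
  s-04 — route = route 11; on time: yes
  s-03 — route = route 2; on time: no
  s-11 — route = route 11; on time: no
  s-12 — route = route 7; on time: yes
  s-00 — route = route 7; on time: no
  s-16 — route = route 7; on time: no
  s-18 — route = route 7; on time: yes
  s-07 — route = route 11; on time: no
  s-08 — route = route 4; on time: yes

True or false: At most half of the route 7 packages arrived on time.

False

The determiner here denotes the relation: |A ∩ B| ≤ |A ∖ B|.
A (the restrictor) = {s-15, s-01, s-17, s-05, s-06, s-02, s-14, s-09, s-12, s-00, s-16, s-18}, |A| = 12.
A ∩ B = {s-05, s-06, s-02, s-14, s-09, s-12, s-18}, so |A ∩ B| = 7.
A ∖ B = {s-15, s-01, s-17, s-00, s-16}, so |A ∖ B| = 5.
7 > 5, so the statement is false.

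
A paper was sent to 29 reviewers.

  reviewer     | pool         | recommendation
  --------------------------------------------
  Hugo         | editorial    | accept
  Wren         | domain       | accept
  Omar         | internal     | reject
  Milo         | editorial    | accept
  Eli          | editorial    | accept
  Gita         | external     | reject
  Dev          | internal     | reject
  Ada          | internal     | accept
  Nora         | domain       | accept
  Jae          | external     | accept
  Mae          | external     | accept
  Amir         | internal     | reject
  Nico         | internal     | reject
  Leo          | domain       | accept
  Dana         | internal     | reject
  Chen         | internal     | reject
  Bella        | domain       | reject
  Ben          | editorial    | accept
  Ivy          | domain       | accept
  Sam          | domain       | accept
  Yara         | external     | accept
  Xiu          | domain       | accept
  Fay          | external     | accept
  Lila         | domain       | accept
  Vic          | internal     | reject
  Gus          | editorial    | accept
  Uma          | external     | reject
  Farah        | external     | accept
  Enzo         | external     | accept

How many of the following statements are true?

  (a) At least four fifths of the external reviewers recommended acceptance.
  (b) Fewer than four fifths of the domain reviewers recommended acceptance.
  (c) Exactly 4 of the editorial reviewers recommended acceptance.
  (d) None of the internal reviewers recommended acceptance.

(a) external: |A| = 8, |A ∩ B| = 6; needs |A ∩ B| / |A| ≥ 4/5 — false.
(b) domain: |A| = 8, |A ∩ B| = 7; needs |A ∩ B| / |A| < 4/5 — false.
(c) editorial: |A| = 5, |A ∩ B| = 5; needs |A ∩ B| = 4 — false.
(d) internal: |A| = 8, |A ∩ B| = 1; needs A ∩ B = ∅ (|A ∩ B| = 0) — false.

0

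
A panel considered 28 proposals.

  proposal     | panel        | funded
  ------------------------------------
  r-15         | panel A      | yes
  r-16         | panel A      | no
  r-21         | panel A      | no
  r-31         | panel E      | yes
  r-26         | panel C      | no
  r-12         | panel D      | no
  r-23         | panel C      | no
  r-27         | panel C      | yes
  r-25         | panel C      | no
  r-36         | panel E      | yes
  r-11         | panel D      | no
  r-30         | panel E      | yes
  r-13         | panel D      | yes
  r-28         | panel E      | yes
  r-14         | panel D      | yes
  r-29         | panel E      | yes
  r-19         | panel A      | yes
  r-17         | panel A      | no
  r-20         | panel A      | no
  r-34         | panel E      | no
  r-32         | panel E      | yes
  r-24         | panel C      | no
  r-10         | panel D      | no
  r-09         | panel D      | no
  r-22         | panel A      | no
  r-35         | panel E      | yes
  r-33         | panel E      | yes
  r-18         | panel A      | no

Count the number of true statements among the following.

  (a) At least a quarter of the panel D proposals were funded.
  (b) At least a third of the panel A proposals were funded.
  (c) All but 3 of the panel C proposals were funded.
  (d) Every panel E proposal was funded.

1

(a) panel D: |A| = 6, |A ∩ B| = 2; needs |A ∩ B| / |A| ≥ 1/4 — true.
(b) panel A: |A| = 8, |A ∩ B| = 2; needs |A ∩ B| / |A| ≥ 1/3 — false.
(c) panel C: |A| = 5, |A ∩ B| = 1; needs |A ∖ B| = 3 — false.
(d) panel E: |A| = 9, |A ∩ B| = 8; needs A ⊆ B, i.e. every element of A is in B (|A ∖ B| = 0) — false.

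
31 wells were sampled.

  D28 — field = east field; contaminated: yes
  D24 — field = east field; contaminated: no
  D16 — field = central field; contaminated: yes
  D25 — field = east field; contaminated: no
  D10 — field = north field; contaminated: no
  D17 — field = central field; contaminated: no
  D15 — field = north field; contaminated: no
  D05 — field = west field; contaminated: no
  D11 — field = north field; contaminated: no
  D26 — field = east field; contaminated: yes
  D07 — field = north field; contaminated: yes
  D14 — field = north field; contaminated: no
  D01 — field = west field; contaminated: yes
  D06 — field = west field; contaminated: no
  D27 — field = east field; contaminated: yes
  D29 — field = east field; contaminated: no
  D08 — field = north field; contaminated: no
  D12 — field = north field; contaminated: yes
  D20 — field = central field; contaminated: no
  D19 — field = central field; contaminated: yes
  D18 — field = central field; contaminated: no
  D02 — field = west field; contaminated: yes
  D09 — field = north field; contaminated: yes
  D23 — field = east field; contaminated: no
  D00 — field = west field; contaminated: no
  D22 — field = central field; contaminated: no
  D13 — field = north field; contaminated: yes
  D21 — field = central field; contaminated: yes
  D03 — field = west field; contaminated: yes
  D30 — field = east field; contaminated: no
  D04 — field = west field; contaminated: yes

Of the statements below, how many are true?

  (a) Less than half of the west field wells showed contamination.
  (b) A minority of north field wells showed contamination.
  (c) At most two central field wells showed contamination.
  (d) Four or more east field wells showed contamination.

1

(a) west field: |A| = 7, |A ∩ B| = 4; needs |A ∩ B| < |A ∖ B| — false.
(b) north field: |A| = 9, |A ∩ B| = 4; needs |A ∩ B| < |A ∖ B| — true.
(c) central field: |A| = 7, |A ∩ B| = 3; needs |A ∩ B| ≤ 2 — false.
(d) east field: |A| = 8, |A ∩ B| = 3; needs |A ∩ B| ≥ 4 — false.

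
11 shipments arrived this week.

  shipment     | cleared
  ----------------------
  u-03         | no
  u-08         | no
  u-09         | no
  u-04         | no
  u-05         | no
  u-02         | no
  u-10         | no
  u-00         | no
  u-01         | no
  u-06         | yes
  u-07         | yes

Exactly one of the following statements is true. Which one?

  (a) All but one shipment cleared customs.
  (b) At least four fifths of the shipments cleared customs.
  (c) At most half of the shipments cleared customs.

(c)

|A| = 11, |A ∩ B| = 2, |A ∖ B| = 9.
(a) requires |A ∖ B| = 1: false.
(b) requires |A ∩ B| / |A| ≥ 4/5: false.
(c) requires |A ∩ B| ≤ |A ∖ B|: true.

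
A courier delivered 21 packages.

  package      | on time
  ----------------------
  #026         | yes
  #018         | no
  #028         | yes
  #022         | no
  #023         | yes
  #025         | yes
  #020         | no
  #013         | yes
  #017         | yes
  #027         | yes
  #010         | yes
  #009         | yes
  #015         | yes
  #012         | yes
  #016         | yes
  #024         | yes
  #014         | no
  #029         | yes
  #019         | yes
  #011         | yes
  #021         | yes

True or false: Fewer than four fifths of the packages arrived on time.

False

'Fewer than four fifths of the packages arrived on time' holds iff |A ∩ B| / |A| < 4/5.
|A| = 21, |A ∩ B| = 17, |A ∖ B| = 4.
|A ∩ B|/|A| = 17/21, so the statement is false.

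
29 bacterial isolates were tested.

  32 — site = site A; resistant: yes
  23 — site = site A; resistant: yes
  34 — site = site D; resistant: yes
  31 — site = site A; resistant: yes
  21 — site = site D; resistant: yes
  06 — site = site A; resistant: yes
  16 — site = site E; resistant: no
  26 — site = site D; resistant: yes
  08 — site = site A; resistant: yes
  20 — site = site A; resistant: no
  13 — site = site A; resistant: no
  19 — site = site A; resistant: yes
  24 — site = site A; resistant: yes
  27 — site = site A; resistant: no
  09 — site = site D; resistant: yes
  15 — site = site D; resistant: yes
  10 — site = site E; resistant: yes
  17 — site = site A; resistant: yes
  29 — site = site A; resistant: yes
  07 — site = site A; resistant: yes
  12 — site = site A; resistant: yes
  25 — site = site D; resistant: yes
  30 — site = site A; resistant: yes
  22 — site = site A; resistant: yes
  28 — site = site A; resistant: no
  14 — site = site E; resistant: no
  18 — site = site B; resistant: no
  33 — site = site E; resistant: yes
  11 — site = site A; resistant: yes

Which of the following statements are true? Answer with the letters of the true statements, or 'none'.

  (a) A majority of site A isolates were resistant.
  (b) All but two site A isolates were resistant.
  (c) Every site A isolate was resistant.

(a)

|A| = 18, |A ∩ B| = 14, |A ∖ B| = 4.
(a) |A ∩ B| > |A ∖ B|: holds.
(b) |A ∖ B| = 2: fails.
(c) A ⊆ B, i.e. every element of A is in B (|A ∖ B| = 0): fails.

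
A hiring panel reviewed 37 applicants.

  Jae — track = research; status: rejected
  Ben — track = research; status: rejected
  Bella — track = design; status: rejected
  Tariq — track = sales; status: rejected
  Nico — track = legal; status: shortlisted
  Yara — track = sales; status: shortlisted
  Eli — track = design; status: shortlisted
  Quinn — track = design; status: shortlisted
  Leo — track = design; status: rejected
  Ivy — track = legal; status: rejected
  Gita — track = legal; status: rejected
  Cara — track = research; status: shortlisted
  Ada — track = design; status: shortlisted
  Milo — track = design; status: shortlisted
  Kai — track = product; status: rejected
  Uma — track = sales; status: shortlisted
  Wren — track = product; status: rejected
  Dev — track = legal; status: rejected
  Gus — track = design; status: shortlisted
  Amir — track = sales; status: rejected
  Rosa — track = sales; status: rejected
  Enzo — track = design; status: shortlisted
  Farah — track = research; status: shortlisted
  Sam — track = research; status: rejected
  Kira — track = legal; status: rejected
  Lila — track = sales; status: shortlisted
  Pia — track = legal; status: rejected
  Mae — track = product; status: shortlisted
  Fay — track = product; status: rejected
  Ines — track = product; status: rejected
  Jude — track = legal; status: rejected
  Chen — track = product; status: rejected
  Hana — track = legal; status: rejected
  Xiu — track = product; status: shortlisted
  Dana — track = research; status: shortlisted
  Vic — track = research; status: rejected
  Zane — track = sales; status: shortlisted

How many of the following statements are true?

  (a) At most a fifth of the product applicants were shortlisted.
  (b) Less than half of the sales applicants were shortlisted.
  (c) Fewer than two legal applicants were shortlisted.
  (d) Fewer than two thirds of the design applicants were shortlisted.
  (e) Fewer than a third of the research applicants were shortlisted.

1

(a) product: |A| = 7, |A ∩ B| = 2; needs |A ∩ B| / |A| ≤ 1/5 — false.
(b) sales: |A| = 7, |A ∩ B| = 4; needs |A ∩ B| < |A ∖ B| — false.
(c) legal: |A| = 8, |A ∩ B| = 1; needs |A ∩ B| < 2 — true.
(d) design: |A| = 8, |A ∩ B| = 6; needs |A ∩ B| / |A| < 2/3 — false.
(e) research: |A| = 7, |A ∩ B| = 3; needs |A ∩ B| / |A| < 1/3 — false.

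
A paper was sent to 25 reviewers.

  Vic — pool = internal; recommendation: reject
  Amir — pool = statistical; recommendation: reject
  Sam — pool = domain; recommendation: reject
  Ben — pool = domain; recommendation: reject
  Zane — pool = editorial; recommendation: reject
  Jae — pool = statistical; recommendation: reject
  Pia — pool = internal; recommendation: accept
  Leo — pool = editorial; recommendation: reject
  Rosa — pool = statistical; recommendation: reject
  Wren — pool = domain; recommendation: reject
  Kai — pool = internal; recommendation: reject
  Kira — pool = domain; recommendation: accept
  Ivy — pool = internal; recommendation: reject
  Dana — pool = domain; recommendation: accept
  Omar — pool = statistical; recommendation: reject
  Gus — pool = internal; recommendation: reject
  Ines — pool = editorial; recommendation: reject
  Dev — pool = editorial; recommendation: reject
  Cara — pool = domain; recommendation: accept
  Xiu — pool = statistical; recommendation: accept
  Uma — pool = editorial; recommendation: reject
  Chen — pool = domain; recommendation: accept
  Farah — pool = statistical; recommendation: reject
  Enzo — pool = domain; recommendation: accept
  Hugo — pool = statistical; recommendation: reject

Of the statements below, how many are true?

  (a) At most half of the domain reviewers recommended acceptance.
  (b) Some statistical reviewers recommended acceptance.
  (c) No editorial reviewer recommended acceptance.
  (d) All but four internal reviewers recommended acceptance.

(a) domain: |A| = 8, |A ∩ B| = 5; needs |A ∩ B| ≤ |A ∖ B| — false.
(b) statistical: |A| = 7, |A ∩ B| = 1; needs A ∩ B ≠ ∅ (|A ∩ B| ≥ 1) — true.
(c) editorial: |A| = 5, |A ∩ B| = 0; needs A ∩ B = ∅ (|A ∩ B| = 0) — true.
(d) internal: |A| = 5, |A ∩ B| = 1; needs |A ∖ B| = 4 — true.

3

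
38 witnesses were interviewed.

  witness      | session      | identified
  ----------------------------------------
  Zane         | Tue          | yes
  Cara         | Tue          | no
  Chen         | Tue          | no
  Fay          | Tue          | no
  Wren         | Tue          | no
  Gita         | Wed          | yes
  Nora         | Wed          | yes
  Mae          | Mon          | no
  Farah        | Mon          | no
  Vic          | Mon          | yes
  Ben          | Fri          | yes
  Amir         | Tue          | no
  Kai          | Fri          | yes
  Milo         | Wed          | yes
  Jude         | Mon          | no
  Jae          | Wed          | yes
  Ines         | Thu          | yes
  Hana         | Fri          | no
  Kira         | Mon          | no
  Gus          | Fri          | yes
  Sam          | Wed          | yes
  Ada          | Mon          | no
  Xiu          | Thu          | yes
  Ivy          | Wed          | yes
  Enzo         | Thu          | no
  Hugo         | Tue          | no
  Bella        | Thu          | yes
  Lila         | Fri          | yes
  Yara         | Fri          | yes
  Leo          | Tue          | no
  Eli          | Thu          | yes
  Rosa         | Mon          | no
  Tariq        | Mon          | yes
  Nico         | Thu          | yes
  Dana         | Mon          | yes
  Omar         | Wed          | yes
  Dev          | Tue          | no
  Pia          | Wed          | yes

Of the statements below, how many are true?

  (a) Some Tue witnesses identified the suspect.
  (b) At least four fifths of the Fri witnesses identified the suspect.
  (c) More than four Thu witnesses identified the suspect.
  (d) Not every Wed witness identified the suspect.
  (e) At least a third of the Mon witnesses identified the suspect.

(a) Tue: |A| = 9, |A ∩ B| = 1; needs A ∩ B ≠ ∅ (|A ∩ B| ≥ 1) — true.
(b) Fri: |A| = 6, |A ∩ B| = 5; needs |A ∩ B| / |A| ≥ 4/5 — true.
(c) Thu: |A| = 6, |A ∩ B| = 5; needs |A ∩ B| > 4 — true.
(d) Wed: |A| = 8, |A ∩ B| = 8; needs A ⊄ B (|A ∖ B| ≥ 1) — false.
(e) Mon: |A| = 9, |A ∩ B| = 3; needs |A ∩ B| / |A| ≥ 1/3 — true.

4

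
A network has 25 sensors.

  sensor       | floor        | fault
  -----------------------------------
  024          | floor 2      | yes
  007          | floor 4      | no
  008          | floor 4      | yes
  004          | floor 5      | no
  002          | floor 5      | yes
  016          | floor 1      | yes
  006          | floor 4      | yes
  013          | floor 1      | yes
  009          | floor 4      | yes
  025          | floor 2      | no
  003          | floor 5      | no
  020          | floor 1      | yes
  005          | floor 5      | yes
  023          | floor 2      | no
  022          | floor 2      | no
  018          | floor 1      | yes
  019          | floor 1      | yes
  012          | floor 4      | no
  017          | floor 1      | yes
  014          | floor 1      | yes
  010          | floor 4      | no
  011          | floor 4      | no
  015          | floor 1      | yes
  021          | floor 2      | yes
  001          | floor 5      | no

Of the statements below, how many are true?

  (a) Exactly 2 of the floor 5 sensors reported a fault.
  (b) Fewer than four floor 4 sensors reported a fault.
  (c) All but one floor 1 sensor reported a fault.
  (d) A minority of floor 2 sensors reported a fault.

3

(a) floor 5: |A| = 5, |A ∩ B| = 2; needs |A ∩ B| = 2 — true.
(b) floor 4: |A| = 7, |A ∩ B| = 3; needs |A ∩ B| < 4 — true.
(c) floor 1: |A| = 8, |A ∩ B| = 8; needs |A ∖ B| = 1 — false.
(d) floor 2: |A| = 5, |A ∩ B| = 2; needs |A ∩ B| < |A ∖ B| — true.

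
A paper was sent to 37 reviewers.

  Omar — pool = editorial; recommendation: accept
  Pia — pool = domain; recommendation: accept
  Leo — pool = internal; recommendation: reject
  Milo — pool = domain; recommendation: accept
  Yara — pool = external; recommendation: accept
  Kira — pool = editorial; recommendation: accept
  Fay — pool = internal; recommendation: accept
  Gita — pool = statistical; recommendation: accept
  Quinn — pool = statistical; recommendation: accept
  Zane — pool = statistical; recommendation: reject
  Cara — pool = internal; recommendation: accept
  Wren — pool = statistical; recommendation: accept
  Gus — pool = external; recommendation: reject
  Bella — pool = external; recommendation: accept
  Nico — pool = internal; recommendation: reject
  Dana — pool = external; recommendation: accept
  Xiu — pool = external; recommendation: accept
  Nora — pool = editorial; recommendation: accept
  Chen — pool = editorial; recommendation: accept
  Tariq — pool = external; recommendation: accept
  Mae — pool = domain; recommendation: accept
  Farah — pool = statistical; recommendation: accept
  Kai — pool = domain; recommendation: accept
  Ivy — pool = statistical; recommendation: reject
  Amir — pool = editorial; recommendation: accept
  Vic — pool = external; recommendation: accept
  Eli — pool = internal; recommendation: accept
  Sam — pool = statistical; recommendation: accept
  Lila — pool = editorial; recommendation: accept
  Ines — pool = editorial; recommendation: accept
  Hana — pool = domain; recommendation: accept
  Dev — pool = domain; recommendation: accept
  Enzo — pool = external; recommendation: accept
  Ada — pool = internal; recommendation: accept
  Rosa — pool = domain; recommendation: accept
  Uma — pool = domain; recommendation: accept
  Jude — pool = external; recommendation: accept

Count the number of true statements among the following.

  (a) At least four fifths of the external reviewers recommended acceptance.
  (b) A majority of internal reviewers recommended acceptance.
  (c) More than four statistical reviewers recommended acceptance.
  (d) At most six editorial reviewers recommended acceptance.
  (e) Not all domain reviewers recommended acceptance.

3

(a) external: |A| = 9, |A ∩ B| = 8; needs |A ∩ B| / |A| ≥ 4/5 — true.
(b) internal: |A| = 6, |A ∩ B| = 4; needs |A ∩ B| > |A ∖ B| — true.
(c) statistical: |A| = 7, |A ∩ B| = 5; needs |A ∩ B| > 4 — true.
(d) editorial: |A| = 7, |A ∩ B| = 7; needs |A ∩ B| ≤ 6 — false.
(e) domain: |A| = 8, |A ∩ B| = 8; needs A ⊄ B (|A ∖ B| ≥ 1) — false.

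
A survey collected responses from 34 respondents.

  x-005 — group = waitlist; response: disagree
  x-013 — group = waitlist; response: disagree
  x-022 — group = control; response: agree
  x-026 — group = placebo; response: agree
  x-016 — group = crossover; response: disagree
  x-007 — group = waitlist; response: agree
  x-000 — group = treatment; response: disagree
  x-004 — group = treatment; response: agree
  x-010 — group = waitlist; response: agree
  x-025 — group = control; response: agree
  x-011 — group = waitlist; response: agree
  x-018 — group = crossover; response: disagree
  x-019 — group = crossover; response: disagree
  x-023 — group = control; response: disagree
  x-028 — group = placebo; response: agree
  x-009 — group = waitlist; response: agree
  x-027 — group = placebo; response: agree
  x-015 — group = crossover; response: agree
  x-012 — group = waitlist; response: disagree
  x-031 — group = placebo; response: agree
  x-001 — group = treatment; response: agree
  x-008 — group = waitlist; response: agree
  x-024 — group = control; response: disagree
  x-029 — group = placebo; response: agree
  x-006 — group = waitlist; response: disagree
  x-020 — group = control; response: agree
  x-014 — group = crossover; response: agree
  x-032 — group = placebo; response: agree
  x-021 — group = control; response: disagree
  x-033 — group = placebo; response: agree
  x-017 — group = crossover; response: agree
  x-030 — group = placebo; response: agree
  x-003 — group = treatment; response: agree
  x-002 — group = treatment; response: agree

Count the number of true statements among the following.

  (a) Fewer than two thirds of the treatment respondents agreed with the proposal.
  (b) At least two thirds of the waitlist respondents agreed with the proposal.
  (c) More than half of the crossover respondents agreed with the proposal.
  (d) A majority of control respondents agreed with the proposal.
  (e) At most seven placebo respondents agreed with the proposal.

0

(a) treatment: |A| = 5, |A ∩ B| = 4; needs |A ∩ B| / |A| < 2/3 — false.
(b) waitlist: |A| = 9, |A ∩ B| = 5; needs |A ∩ B| / |A| ≥ 2/3 — false.
(c) crossover: |A| = 6, |A ∩ B| = 3; needs |A ∩ B| > |A ∖ B| — false.
(d) control: |A| = 6, |A ∩ B| = 3; needs |A ∩ B| > |A ∖ B| — false.
(e) placebo: |A| = 8, |A ∩ B| = 8; needs |A ∩ B| ≤ 7 — false.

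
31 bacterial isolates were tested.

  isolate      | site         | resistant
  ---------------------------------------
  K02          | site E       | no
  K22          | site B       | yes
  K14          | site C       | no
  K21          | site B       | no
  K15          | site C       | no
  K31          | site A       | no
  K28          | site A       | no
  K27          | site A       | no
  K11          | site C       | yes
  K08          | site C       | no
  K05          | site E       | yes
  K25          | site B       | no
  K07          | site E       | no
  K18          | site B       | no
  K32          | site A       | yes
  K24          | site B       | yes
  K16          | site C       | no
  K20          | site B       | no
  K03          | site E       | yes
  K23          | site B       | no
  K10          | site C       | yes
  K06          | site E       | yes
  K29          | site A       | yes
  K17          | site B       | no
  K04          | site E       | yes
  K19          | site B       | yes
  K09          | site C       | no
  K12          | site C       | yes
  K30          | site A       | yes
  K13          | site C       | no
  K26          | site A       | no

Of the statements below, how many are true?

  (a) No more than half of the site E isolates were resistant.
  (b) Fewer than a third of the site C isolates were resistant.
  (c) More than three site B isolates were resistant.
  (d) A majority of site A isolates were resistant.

(a) site E: |A| = 6, |A ∩ B| = 4; needs |A ∩ B| ≤ |A ∖ B| — false.
(b) site C: |A| = 9, |A ∩ B| = 3; needs |A ∩ B| / |A| < 1/3 — false.
(c) site B: |A| = 9, |A ∩ B| = 3; needs |A ∩ B| > 3 — false.
(d) site A: |A| = 7, |A ∩ B| = 3; needs |A ∩ B| > |A ∖ B| — false.

0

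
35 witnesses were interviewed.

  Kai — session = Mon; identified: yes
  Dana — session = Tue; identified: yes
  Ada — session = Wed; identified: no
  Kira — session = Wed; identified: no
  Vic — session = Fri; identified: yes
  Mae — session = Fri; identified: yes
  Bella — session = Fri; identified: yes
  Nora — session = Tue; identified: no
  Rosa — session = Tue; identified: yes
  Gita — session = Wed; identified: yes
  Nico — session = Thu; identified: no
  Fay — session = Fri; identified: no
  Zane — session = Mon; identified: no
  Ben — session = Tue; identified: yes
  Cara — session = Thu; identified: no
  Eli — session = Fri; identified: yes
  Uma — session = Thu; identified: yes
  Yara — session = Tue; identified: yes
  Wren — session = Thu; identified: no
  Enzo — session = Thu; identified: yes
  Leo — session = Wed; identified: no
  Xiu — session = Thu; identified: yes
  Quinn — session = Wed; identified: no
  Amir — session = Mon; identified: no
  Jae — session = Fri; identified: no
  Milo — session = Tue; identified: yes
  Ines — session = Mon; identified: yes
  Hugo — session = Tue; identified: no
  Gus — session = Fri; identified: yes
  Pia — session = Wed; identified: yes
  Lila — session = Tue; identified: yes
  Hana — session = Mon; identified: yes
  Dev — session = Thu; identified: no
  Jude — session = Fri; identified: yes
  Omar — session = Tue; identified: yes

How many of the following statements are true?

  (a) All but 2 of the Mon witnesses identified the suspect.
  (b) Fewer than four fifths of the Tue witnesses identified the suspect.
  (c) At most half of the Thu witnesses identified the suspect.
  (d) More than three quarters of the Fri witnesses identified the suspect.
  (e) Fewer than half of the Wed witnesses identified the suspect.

4

(a) Mon: |A| = 5, |A ∩ B| = 3; needs |A ∖ B| = 2 — true.
(b) Tue: |A| = 9, |A ∩ B| = 7; needs |A ∩ B| / |A| < 4/5 — true.
(c) Thu: |A| = 7, |A ∩ B| = 3; needs |A ∩ B| ≤ |A ∖ B| — true.
(d) Fri: |A| = 8, |A ∩ B| = 6; needs |A ∩ B| / |A| > 3/4 — false.
(e) Wed: |A| = 6, |A ∩ B| = 2; needs |A ∩ B| < |A ∖ B| — true.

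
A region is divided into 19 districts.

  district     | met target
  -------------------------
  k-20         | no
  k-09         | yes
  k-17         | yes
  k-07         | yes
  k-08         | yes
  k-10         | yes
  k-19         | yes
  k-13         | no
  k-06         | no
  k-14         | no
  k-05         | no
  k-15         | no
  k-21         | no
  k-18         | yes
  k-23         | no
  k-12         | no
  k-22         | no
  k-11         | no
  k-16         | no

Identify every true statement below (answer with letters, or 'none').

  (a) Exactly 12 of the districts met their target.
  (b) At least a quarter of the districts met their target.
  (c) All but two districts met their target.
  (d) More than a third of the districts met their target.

|A| = 19, |A ∩ B| = 7, |A ∖ B| = 12.
(a) |A ∩ B| = 12: fails.
(b) |A ∩ B| / |A| ≥ 1/4: holds.
(c) |A ∖ B| = 2: fails.
(d) |A ∩ B| / |A| > 1/3: holds.

(b), (d)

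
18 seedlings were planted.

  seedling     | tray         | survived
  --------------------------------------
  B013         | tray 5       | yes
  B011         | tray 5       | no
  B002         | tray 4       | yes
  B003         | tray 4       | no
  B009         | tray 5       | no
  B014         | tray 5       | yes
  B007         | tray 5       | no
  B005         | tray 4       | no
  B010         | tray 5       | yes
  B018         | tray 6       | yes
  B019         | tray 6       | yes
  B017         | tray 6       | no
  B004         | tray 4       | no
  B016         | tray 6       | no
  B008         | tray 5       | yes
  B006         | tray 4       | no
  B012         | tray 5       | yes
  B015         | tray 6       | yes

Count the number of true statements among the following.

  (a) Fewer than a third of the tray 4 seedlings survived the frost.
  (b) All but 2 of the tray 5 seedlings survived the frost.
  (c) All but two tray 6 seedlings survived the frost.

(a) tray 4: |A| = 5, |A ∩ B| = 1; needs |A ∩ B| / |A| < 1/3 — true.
(b) tray 5: |A| = 8, |A ∩ B| = 5; needs |A ∖ B| = 2 — false.
(c) tray 6: |A| = 5, |A ∩ B| = 3; needs |A ∖ B| = 2 — true.

2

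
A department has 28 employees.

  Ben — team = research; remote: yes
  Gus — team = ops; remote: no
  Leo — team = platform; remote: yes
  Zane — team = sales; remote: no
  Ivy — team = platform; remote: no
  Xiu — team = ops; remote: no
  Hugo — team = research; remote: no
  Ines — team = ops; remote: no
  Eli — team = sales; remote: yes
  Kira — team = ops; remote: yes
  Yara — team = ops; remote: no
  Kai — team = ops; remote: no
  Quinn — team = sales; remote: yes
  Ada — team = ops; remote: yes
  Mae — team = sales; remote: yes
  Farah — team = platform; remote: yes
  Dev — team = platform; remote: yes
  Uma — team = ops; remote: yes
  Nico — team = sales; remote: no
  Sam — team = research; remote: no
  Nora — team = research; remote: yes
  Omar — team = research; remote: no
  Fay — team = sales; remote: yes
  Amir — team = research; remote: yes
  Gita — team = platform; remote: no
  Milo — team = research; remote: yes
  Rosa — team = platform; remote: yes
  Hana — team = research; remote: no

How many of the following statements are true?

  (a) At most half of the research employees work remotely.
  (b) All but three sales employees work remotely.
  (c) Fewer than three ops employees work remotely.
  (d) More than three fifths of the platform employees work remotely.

2

(a) research: |A| = 8, |A ∩ B| = 4; needs |A ∩ B| ≤ |A ∖ B| — true.
(b) sales: |A| = 6, |A ∩ B| = 4; needs |A ∖ B| = 3 — false.
(c) ops: |A| = 8, |A ∩ B| = 3; needs |A ∩ B| < 3 — false.
(d) platform: |A| = 6, |A ∩ B| = 4; needs |A ∩ B| / |A| > 3/5 — true.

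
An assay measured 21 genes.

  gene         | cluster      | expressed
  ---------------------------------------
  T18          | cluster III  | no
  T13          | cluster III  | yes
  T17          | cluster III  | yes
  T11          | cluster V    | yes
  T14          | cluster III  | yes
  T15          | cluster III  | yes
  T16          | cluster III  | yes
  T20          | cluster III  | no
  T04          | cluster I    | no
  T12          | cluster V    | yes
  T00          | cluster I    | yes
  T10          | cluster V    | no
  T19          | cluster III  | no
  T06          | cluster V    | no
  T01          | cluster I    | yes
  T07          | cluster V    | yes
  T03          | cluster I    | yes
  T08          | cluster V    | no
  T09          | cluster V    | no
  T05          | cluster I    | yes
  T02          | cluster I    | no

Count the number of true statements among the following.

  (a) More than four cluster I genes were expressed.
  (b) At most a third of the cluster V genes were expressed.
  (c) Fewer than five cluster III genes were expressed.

0

(a) cluster I: |A| = 6, |A ∩ B| = 4; needs |A ∩ B| > 4 — false.
(b) cluster V: |A| = 7, |A ∩ B| = 3; needs |A ∩ B| / |A| ≤ 1/3 — false.
(c) cluster III: |A| = 8, |A ∩ B| = 5; needs |A ∩ B| < 5 — false.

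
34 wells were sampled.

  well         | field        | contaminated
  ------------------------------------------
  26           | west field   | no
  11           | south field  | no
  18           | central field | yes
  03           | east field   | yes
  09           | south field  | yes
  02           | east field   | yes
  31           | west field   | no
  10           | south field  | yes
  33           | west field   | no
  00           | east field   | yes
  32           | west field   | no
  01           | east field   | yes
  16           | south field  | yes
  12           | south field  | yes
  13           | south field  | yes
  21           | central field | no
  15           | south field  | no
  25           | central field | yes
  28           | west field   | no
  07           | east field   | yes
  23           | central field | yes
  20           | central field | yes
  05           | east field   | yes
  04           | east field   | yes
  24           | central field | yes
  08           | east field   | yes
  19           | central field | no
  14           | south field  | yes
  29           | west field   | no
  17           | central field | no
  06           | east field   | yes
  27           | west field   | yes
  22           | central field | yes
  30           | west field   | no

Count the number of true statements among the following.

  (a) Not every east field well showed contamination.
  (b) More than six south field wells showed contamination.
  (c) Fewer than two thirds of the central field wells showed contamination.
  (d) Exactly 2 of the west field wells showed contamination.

(a) east field: |A| = 9, |A ∩ B| = 9; needs A ⊄ B (|A ∖ B| ≥ 1) — false.
(b) south field: |A| = 8, |A ∩ B| = 6; needs |A ∩ B| > 6 — false.
(c) central field: |A| = 9, |A ∩ B| = 6; needs |A ∩ B| / |A| < 2/3 — false.
(d) west field: |A| = 8, |A ∩ B| = 1; needs |A ∩ B| = 2 — false.

0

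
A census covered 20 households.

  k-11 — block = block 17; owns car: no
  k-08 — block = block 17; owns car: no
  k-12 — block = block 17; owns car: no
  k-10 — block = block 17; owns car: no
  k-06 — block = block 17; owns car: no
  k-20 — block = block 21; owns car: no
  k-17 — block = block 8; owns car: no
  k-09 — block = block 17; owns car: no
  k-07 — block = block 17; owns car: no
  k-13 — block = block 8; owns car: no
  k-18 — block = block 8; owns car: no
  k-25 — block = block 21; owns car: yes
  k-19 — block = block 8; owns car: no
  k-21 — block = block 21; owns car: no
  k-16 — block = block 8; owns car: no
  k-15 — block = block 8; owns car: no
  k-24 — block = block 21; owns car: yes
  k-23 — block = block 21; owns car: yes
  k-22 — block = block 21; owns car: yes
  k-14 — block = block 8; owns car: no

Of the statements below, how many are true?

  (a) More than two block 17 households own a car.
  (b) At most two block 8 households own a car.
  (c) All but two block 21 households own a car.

2

(a) block 17: |A| = 7, |A ∩ B| = 0; needs |A ∩ B| > 2 — false.
(b) block 8: |A| = 7, |A ∩ B| = 0; needs |A ∩ B| ≤ 2 — true.
(c) block 21: |A| = 6, |A ∩ B| = 4; needs |A ∖ B| = 2 — true.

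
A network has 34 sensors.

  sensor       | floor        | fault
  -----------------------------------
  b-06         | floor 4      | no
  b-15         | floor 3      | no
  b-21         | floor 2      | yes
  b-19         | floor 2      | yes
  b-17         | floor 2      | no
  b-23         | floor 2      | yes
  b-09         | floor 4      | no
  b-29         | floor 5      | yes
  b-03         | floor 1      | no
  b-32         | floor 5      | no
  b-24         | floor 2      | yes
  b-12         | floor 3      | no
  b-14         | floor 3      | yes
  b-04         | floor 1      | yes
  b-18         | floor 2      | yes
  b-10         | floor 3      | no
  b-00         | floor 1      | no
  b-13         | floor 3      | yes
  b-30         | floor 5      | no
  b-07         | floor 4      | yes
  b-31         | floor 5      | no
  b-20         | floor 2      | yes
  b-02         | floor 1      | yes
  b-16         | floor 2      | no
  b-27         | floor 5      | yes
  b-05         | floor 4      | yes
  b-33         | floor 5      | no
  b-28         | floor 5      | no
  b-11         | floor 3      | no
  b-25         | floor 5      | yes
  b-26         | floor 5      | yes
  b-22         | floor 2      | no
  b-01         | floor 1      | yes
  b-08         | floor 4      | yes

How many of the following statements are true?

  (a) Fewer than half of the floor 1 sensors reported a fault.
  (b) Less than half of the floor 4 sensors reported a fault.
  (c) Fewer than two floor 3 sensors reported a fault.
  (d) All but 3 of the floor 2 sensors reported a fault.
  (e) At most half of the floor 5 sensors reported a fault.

2

(a) floor 1: |A| = 5, |A ∩ B| = 3; needs |A ∩ B| < |A ∖ B| — false.
(b) floor 4: |A| = 5, |A ∩ B| = 3; needs |A ∩ B| < |A ∖ B| — false.
(c) floor 3: |A| = 6, |A ∩ B| = 2; needs |A ∩ B| < 2 — false.
(d) floor 2: |A| = 9, |A ∩ B| = 6; needs |A ∖ B| = 3 — true.
(e) floor 5: |A| = 9, |A ∩ B| = 4; needs |A ∩ B| ≤ |A ∖ B| — true.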